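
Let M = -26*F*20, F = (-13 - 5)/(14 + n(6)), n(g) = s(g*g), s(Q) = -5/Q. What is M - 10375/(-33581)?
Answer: 11320630885/16756919 ≈ 675.58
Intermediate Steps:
n(g) = -5/g²
F = -648/499 (F = (-13 - 5)/(14 - 5/6²) = -18/(14 - 5*1/36) = -18/(14 - 5/36) = -18/499/36 = -18*36/499 = -648/499 ≈ -1.2986)
M = 336960/499 (M = -26*(-648/499)*20 = (16848/499)*20 = 336960/499 ≈ 675.27)
M - 10375/(-33581) = 336960/499 - 10375/(-33581) = 336960/499 - 10375*(-1/33581) = 336960/499 + 10375/33581 = 11320630885/16756919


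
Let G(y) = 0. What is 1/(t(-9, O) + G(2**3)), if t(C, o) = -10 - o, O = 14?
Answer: -1/24 ≈ -0.041667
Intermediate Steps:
1/(t(-9, O) + G(2**3)) = 1/((-10 - 1*14) + 0) = 1/((-10 - 14) + 0) = 1/(-24 + 0) = 1/(-24) = -1/24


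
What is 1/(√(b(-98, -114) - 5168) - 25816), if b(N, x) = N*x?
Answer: -6454/166614963 - √1501/333229926 ≈ -3.8852e-5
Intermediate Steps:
1/(√(b(-98, -114) - 5168) - 25816) = 1/(√(-98*(-114) - 5168) - 25816) = 1/(√(11172 - 5168) - 25816) = 1/(√6004 - 25816) = 1/(2*√1501 - 25816) = 1/(-25816 + 2*√1501)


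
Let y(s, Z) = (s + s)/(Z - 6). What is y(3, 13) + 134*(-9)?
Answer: -8436/7 ≈ -1205.1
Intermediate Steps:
y(s, Z) = 2*s/(-6 + Z) (y(s, Z) = (2*s)/(-6 + Z) = 2*s/(-6 + Z))
y(3, 13) + 134*(-9) = 2*3/(-6 + 13) + 134*(-9) = 2*3/7 - 1206 = 2*3*(1/7) - 1206 = 6/7 - 1206 = -8436/7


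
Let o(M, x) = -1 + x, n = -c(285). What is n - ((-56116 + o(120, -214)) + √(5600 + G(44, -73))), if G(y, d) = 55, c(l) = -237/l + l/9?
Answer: 16045547/285 - √5655 ≈ 56225.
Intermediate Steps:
c(l) = -237/l + l/9 (c(l) = -237/l + l*(⅑) = -237/l + l/9)
n = -8788/285 (n = -(-237/285 + (⅑)*285) = -(-237*1/285 + 95/3) = -(-79/95 + 95/3) = -1*8788/285 = -8788/285 ≈ -30.835)
n - ((-56116 + o(120, -214)) + √(5600 + G(44, -73))) = -8788/285 - ((-56116 + (-1 - 214)) + √(5600 + 55)) = -8788/285 - ((-56116 - 215) + √5655) = -8788/285 - (-56331 + √5655) = -8788/285 + (56331 - √5655) = 16045547/285 - √5655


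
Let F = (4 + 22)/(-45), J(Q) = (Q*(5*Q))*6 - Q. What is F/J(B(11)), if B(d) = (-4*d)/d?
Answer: -13/10890 ≈ -0.0011938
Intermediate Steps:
B(d) = -4
J(Q) = -Q + 30*Q² (J(Q) = (5*Q²)*6 - Q = 30*Q² - Q = -Q + 30*Q²)
F = -26/45 (F = -1/45*26 = -26/45 ≈ -0.57778)
F/J(B(11)) = -26*(-1/(4*(-1 + 30*(-4))))/45 = -26*(-1/(4*(-1 - 120)))/45 = -26/(45*((-4*(-121)))) = -26/45/484 = -26/45*1/484 = -13/10890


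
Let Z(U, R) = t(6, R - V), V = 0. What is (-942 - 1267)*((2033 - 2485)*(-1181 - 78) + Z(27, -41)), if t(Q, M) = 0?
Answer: -1257071212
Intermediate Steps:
Z(U, R) = 0
(-942 - 1267)*((2033 - 2485)*(-1181 - 78) + Z(27, -41)) = (-942 - 1267)*((2033 - 2485)*(-1181 - 78) + 0) = -2209*(-452*(-1259) + 0) = -2209*(569068 + 0) = -2209*569068 = -1257071212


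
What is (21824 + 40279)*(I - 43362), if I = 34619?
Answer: -542966529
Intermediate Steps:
(21824 + 40279)*(I - 43362) = (21824 + 40279)*(34619 - 43362) = 62103*(-8743) = -542966529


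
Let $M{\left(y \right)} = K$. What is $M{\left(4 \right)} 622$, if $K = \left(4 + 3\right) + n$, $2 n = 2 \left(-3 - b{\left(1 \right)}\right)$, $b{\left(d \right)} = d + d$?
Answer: $1244$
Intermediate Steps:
$b{\left(d \right)} = 2 d$
$n = -5$ ($n = \frac{2 \left(-3 - 2 \cdot 1\right)}{2} = \frac{2 \left(-3 - 2\right)}{2} = \frac{2 \left(-5\right)}{2} = \frac{1}{2} \left(-10\right) = -5$)
$K = 2$ ($K = \left(4 + 3\right) - 5 = 7 - 5 = 2$)
$M{\left(y \right)} = 2$
$M{\left(4 \right)} 622 = 2 \cdot 622 = 1244$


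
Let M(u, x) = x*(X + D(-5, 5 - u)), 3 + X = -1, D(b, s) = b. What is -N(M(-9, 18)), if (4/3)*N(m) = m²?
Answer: -19683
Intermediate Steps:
X = -4 (X = -3 - 1 = -4)
M(u, x) = -9*x (M(u, x) = x*(-4 - 5) = x*(-9) = -9*x)
N(m) = 3*m²/4
-N(M(-9, 18)) = -3*(-9*18)²/4 = -3*(-162)²/4 = -3*26244/4 = -1*19683 = -19683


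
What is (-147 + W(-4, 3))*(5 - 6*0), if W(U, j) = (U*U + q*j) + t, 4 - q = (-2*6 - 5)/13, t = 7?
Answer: -7025/13 ≈ -540.38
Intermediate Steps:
q = 69/13 (q = 4 - (-2*6 - 5)/13 = 4 - (-12 - 5)/13 = 4 - (-17)/13 = 4 - 1*(-17/13) = 4 + 17/13 = 69/13 ≈ 5.3077)
W(U, j) = 7 + U**2 + 69*j/13 (W(U, j) = (U*U + 69*j/13) + 7 = (U**2 + 69*j/13) + 7 = 7 + U**2 + 69*j/13)
(-147 + W(-4, 3))*(5 - 6*0) = (-147 + (7 + (-4)**2 + (69/13)*3))*(5 - 6*0) = (-147 + (7 + 16 + 207/13))*(5 + 0) = (-147 + 506/13)*5 = -1405/13*5 = -7025/13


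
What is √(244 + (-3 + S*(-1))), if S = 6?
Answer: √235 ≈ 15.330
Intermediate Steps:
√(244 + (-3 + S*(-1))) = √(244 + (-3 + 6*(-1))) = √(244 + (-3 - 6)) = √(244 - 9) = √235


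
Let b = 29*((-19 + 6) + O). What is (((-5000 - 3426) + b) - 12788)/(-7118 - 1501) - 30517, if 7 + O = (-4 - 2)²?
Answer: -263005273/8619 ≈ -30515.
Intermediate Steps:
O = 29 (O = -7 + (-4 - 2)² = -7 + (-6)² = -7 + 36 = 29)
b = 464 (b = 29*((-19 + 6) + 29) = 29*(-13 + 29) = 29*16 = 464)
(((-5000 - 3426) + b) - 12788)/(-7118 - 1501) - 30517 = (((-5000 - 3426) + 464) - 12788)/(-7118 - 1501) - 30517 = ((-8426 + 464) - 12788)/(-8619) - 30517 = (-7962 - 12788)*(-1/8619) - 30517 = -20750*(-1/8619) - 30517 = 20750/8619 - 30517 = -263005273/8619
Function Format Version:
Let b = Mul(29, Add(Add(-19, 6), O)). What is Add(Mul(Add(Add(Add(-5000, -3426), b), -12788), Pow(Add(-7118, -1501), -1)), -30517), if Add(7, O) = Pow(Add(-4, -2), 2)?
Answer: Rational(-263005273, 8619) ≈ -30515.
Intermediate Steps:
O = 29 (O = Add(-7, Pow(Add(-4, -2), 2)) = Add(-7, Pow(-6, 2)) = Add(-7, 36) = 29)
b = 464 (b = Mul(29, Add(Add(-19, 6), 29)) = Mul(29, Add(-13, 29)) = Mul(29, 16) = 464)
Add(Mul(Add(Add(Add(-5000, -3426), b), -12788), Pow(Add(-7118, -1501), -1)), -30517) = Add(Mul(Add(Add(Add(-5000, -3426), 464), -12788), Pow(Add(-7118, -1501), -1)), -30517) = Add(Mul(Add(Add(-8426, 464), -12788), Pow(-8619, -1)), -30517) = Add(Mul(Add(-7962, -12788), Rational(-1, 8619)), -30517) = Add(Mul(-20750, Rational(-1, 8619)), -30517) = Add(Rational(20750, 8619), -30517) = Rational(-263005273, 8619)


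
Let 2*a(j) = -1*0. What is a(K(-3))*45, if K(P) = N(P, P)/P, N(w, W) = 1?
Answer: 0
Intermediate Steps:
K(P) = 1/P
a(j) = 0 (a(j) = (-1*0)/2 = (½)*0 = 0)
a(K(-3))*45 = 0*45 = 0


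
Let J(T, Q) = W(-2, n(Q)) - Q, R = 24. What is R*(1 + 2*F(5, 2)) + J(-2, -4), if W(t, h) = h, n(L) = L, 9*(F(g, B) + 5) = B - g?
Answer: -232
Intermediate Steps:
F(g, B) = -5 - g/9 + B/9 (F(g, B) = -5 + (B - g)/9 = -5 + (-g/9 + B/9) = -5 - g/9 + B/9)
J(T, Q) = 0 (J(T, Q) = Q - Q = 0)
R*(1 + 2*F(5, 2)) + J(-2, -4) = 24*(1 + 2*(-5 - ⅑*5 + (⅑)*2)) + 0 = 24*(1 + 2*(-5 - 5/9 + 2/9)) + 0 = 24*(1 + 2*(-16/3)) + 0 = 24*(1 - 32/3) + 0 = 24*(-29/3) + 0 = -232 + 0 = -232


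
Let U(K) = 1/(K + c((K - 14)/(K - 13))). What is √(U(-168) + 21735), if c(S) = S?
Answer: √19857331265954/30226 ≈ 147.43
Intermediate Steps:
U(K) = 1/(K + (-14 + K)/(-13 + K)) (U(K) = 1/(K + (K - 14)/(K - 13)) = 1/(K + (-14 + K)/(-13 + K)))
√(U(-168) + 21735) = √((-13 - 168)/(-14 - 168 - 168*(-13 - 168)) + 21735) = √(-181/(-14 - 168 - 168*(-181)) + 21735) = √(-181/(-14 - 168 + 30408) + 21735) = √(-181/30226 + 21735) = √(656961929/30226) = √19857331265954/30226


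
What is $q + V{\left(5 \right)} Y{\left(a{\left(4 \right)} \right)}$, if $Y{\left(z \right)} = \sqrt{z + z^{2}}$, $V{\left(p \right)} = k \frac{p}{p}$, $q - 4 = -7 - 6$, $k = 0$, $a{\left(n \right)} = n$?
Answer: $-9$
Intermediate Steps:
$q = -9$ ($q = 4 - 13 = -9$)
$V{\left(p \right)} = 0$ ($V{\left(p \right)} = 0 \frac{p}{p} = 0 \cdot 1 = 0$)
$q + V{\left(5 \right)} Y{\left(a{\left(4 \right)} \right)} = -9 + 0 \sqrt{4 \left(1 + 4\right)} = -9 + 0 \sqrt{4 \cdot 5} = -9 + 0 \sqrt{20} = -9 + 0 \cdot 2 \sqrt{5} = -9 + 0 = -9$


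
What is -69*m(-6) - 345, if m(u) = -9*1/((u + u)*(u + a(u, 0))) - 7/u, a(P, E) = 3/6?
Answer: -4577/11 ≈ -416.09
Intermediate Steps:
a(P, E) = ½ (a(P, E) = 3*(⅙) = ½)
m(u) = -7/u - 9/(2*u*(½ + u)) (m(u) = -9*1/((u + ½)*(u + u)) - 7/u = -9*1/(2*u*(½ + u)) - 7/u = -9/(2*u*(½ + u)) - 7/u = -7/u - 9/(2*u*(½ + u)))
-69*m(-6) - 345 = -138*(-8 - 7*(-6))/((-6)*(1 + 2*(-6))) - 345 = -138*(-1)*(-8 + 42)/(6*(1 - 12)) - 345 = -138*(-1)*34/(6*(-11)) - 345 = -138*(-1)*(-1)*34/(6*11) - 345 = -69*34/33 - 345 = -782/11 - 345 = -4577/11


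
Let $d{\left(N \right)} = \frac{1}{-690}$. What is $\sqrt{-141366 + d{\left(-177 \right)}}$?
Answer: $\frac{i \sqrt{67304353290}}{690} \approx 375.99 i$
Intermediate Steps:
$d{\left(N \right)} = - \frac{1}{690}$
$\sqrt{-141366 + d{\left(-177 \right)}} = \sqrt{-141366 - \frac{1}{690}} = \sqrt{- \frac{97542541}{690}} = \frac{i \sqrt{67304353290}}{690}$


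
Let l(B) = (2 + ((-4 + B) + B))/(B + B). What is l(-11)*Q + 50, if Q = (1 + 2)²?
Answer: 658/11 ≈ 59.818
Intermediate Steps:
l(B) = (-2 + 2*B)/(2*B) (l(B) = (2 + (-4 + 2*B))/((2*B)) = (-2 + 2*B)*(1/(2*B)) = (-2 + 2*B)/(2*B))
Q = 9 (Q = 3² = 9)
l(-11)*Q + 50 = ((-1 - 11)/(-11))*9 + 50 = -1/11*(-12)*9 + 50 = (12/11)*9 + 50 = 108/11 + 50 = 658/11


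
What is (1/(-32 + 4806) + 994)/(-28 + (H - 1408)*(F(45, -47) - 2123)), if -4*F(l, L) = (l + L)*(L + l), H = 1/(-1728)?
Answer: 113888568/342647001697 ≈ 0.00033238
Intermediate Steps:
H = -1/1728 ≈ -0.00057870
F(l, L) = -(L + l)**2/4 (F(l, L) = -(l + L)*(L + l)/4 = -(L + l)*(L + l)/4 = -(L + l)**2/4)
(1/(-32 + 4806) + 994)/(-28 + (H - 1408)*(F(45, -47) - 2123)) = (1/(-32 + 4806) + 994)/(-28 + (-1/1728 - 1408)*(-(-47 + 45)**2/4 - 2123)) = (1/4774 + 994)/(-28 - 2433025*(-1/4*(-2)**2 - 2123)/1728) = (1/4774 + 994)/(-28 - 2433025*(-1/4*4 - 2123)/1728) = 4745357/(4774*(-28 - 2433025*(-1 - 2123)/1728)) = 4745357/(4774*(-28 - 2433025/1728*(-2124))) = 4745357/(4774*(-28 + 143548475/48)) = 4745357/(4774*(143547131/48)) = (4745357/4774)*(48/143547131) = 113888568/342647001697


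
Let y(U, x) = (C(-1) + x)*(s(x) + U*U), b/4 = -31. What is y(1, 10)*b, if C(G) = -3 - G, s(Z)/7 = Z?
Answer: -70432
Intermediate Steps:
s(Z) = 7*Z
b = -124 (b = 4*(-31) = -124)
y(U, x) = (-2 + x)*(U² + 7*x) (y(U, x) = ((-3 - 1*(-1)) + x)*(7*x + U*U) = ((-3 + 1) + x)*(7*x + U²) = (-2 + x)*(U² + 7*x))
y(1, 10)*b = (-14*10 - 2*1² + 7*10² + 10*1²)*(-124) = (-140 - 2*1 + 7*100 + 10*1)*(-124) = (-140 - 2 + 700 + 10)*(-124) = 568*(-124) = -70432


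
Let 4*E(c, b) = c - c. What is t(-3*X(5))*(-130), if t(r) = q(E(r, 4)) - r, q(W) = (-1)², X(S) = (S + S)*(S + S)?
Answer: -39130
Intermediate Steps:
X(S) = 4*S² (X(S) = (2*S)*(2*S) = 4*S²)
E(c, b) = 0 (E(c, b) = (c - c)/4 = (¼)*0 = 0)
q(W) = 1
t(r) = 1 - r
t(-3*X(5))*(-130) = (1 - (-3)*4*5²)*(-130) = (1 - (-3)*4*25)*(-130) = (1 - (-3)*100)*(-130) = (1 - 1*(-300))*(-130) = (1 + 300)*(-130) = 301*(-130) = -39130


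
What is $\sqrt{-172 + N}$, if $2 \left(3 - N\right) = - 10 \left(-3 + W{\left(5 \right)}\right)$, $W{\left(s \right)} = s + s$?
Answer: $i \sqrt{134} \approx 11.576 i$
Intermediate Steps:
$W{\left(s \right)} = 2 s$
$N = 38$ ($N = 3 - \frac{\left(-1\right) 10 \left(-3 + 2 \cdot 5\right)}{2} = 3 - \frac{\left(-1\right) 10 \left(-3 + 10\right)}{2} = 3 - \frac{\left(-1\right) 10 \cdot 7}{2} = 3 - \frac{\left(-1\right) 70}{2} = 3 - -35 = 3 + 35 = 38$)
$\sqrt{-172 + N} = \sqrt{-172 + 38} = \sqrt{-134} = i \sqrt{134}$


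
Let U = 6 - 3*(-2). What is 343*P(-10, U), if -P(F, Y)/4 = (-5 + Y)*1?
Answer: -9604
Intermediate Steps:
U = 12 (U = 6 + 6 = 12)
P(F, Y) = 20 - 4*Y (P(F, Y) = -4*(-5 + Y) = 20 - 4*Y)
343*P(-10, U) = 343*(20 - 4*12) = 343*(20 - 48) = 343*(-28) = -9604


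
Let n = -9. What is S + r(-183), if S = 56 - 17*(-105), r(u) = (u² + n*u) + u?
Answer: 36794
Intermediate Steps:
r(u) = u² - 8*u (r(u) = (u² - 9*u) + u = u² - 8*u)
S = 1841 (S = 56 + 1785 = 1841)
S + r(-183) = 1841 - 183*(-8 - 183) = 1841 - 183*(-191) = 1841 + 34953 = 36794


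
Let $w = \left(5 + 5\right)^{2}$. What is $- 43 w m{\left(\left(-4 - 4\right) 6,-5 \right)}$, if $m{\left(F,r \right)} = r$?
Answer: $21500$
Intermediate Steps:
$w = 100$ ($w = 10^{2} = 100$)
$- 43 w m{\left(\left(-4 - 4\right) 6,-5 \right)} = \left(-43\right) 100 \left(-5\right) = \left(-4300\right) \left(-5\right) = 21500$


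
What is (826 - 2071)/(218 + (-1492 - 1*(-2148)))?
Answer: -1245/874 ≈ -1.4245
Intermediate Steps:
(826 - 2071)/(218 + (-1492 - 1*(-2148))) = -1245/(218 + (-1492 + 2148)) = -1245/(218 + 656) = -1245/874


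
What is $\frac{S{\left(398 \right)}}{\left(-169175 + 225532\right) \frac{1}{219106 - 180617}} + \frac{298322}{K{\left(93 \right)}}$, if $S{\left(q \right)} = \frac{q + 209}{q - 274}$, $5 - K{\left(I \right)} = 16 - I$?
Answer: $\frac{1043334918891}{286518988} \approx 3641.4$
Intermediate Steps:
$K{\left(I \right)} = -11 + I$ ($K{\left(I \right)} = 5 - \left(16 - I\right) = 5 + \left(-16 + I\right) = -11 + I$)
$S{\left(q \right)} = \frac{209 + q}{-274 + q}$
$\frac{S{\left(398 \right)}}{\left(-169175 + 225532\right) \frac{1}{219106 - 180617}} + \frac{298322}{K{\left(93 \right)}} = \frac{\frac{1}{-274 + 398} \left(209 + 398\right)}{\left(-169175 + 225532\right) \frac{1}{219106 - 180617}} + \frac{298322}{-11 + 93} = \frac{\frac{1}{124} \cdot 607}{56357 \cdot \frac{1}{38489}} + \frac{298322}{82} = \frac{\frac{1}{124} \cdot 607}{56357 \cdot \frac{1}{38489}} + 298322 \cdot \frac{1}{82} = \frac{607}{124 \cdot \frac{56357}{38489}} + \frac{149161}{41} = \frac{607}{124} \cdot \frac{38489}{56357} + \frac{149161}{41} = \frac{23362823}{6988268} + \frac{149161}{41} = \frac{1043334918891}{286518988}$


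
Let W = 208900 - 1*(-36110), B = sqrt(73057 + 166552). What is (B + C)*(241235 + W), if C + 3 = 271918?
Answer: 132217309175 + 486245*sqrt(239609) ≈ 1.3246e+11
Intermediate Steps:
B = sqrt(239609) ≈ 489.50
C = 271915 (C = -3 + 271918 = 271915)
W = 245010 (W = 208900 + 36110 = 245010)
(B + C)*(241235 + W) = (sqrt(239609) + 271915)*(241235 + 245010) = (271915 + sqrt(239609))*486245 = 132217309175 + 486245*sqrt(239609)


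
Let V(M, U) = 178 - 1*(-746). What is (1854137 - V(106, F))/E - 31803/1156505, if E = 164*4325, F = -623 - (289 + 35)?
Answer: 2451667321/948334100 ≈ 2.5852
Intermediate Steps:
F = -947 (F = -623 - 1*324 = -623 - 324 = -947)
V(M, U) = 924 (V(M, U) = 178 + 746 = 924)
E = 709300
(1854137 - V(106, F))/E - 31803/1156505 = (1854137 - 1*924)/709300 - 31803/1156505 = (1854137 - 924)*(1/709300) - 31803*1/1156505 = 1853213*(1/709300) - 31803/1156505 = 1853213/709300 - 31803/1156505 = 2451667321/948334100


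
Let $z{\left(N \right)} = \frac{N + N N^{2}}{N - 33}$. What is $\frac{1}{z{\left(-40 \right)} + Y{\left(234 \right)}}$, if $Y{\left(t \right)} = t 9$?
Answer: $\frac{73}{217778} \approx 0.0003352$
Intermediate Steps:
$Y{\left(t \right)} = 9 t$
$z{\left(N \right)} = \frac{N + N^{3}}{-33 + N}$
$\frac{1}{z{\left(-40 \right)} + Y{\left(234 \right)}} = \frac{1}{\frac{-40 + \left(-40\right)^{3}}{-33 - 40} + 9 \cdot 234} = \frac{1}{\frac{-40 - 64000}{-73} + 2106} = \frac{1}{\left(- \frac{1}{73}\right) \left(-64040\right) + 2106} = \frac{1}{\frac{64040}{73} + 2106} = \frac{1}{\frac{217778}{73}} = \frac{73}{217778}$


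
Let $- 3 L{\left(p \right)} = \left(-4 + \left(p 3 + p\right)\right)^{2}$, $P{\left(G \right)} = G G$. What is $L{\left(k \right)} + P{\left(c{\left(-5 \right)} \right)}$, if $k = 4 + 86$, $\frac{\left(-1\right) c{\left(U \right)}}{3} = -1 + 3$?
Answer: $- \frac{126628}{3} \approx -42209.0$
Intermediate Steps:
$c{\left(U \right)} = -6$ ($c{\left(U \right)} = - 3 \left(-1 + 3\right) = \left(-3\right) 2 = -6$)
$P{\left(G \right)} = G^{2}$
$k = 90$
$L{\left(p \right)} = - \frac{\left(-4 + 4 p\right)^{2}}{3}$ ($L{\left(p \right)} = - \frac{\left(-4 + \left(p 3 + p\right)\right)^{2}}{3} = - \frac{\left(-4 + \left(3 p + p\right)\right)^{2}}{3} = - \frac{\left(-4 + 4 p\right)^{2}}{3}$)
$L{\left(k \right)} + P{\left(c{\left(-5 \right)} \right)} = - \frac{16 \left(-1 + 90\right)^{2}}{3} + \left(-6\right)^{2} = - \frac{16 \cdot 89^{2}}{3} + 36 = \left(- \frac{16}{3}\right) 7921 + 36 = - \frac{126736}{3} + 36 = - \frac{126628}{3}$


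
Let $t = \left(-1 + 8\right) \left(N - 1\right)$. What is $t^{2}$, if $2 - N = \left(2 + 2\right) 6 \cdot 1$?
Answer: $25921$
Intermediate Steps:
$N = -22$ ($N = 2 - \left(2 + 2\right) 6 \cdot 1 = 2 - 4 \cdot 6 \cdot 1 = 2 - 24 \cdot 1 = 2 - 24 = -22$)
$t = -161$ ($t = \left(-1 + 8\right) \left(-22 - 1\right) = 7 \left(-23\right) = -161$)
$t^{2} = \left(-161\right)^{2} = 25921$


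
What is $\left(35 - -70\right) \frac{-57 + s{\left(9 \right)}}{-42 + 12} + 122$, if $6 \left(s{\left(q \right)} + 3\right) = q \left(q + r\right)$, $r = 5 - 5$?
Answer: $\frac{1139}{4} \approx 284.75$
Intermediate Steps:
$r = 0$
$s{\left(q \right)} = -3 + \frac{q^{2}}{6}$ ($s{\left(q \right)} = -3 + \frac{q \left(q + 0\right)}{6} = -3 + \frac{q q}{6} = -3 + \frac{q^{2}}{6}$)
$\left(35 - -70\right) \frac{-57 + s{\left(9 \right)}}{-42 + 12} + 122 = \left(35 - -70\right) \frac{-57 - \left(3 - \frac{9^{2}}{6}\right)}{-42 + 12} + 122 = \left(35 + 70\right) \frac{-57 + \left(-3 + \frac{1}{6} \cdot 81\right)}{-30} + 122 = 105 \left(-57 + \left(-3 + \frac{27}{2}\right)\right) \left(- \frac{1}{30}\right) + 122 = 105 \left(-57 + \frac{21}{2}\right) \left(- \frac{1}{30}\right) + 122 = 105 \left(\left(- \frac{93}{2}\right) \left(- \frac{1}{30}\right)\right) + 122 = 105 \cdot \frac{31}{20} + 122 = \frac{651}{4} + 122 = \frac{1139}{4}$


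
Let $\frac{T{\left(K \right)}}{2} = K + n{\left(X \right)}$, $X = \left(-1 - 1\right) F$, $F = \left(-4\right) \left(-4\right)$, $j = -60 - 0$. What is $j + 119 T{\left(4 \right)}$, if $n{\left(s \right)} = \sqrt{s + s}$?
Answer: $892 + 1904 i \approx 892.0 + 1904.0 i$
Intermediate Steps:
$j = -60$ ($j = -60 + 0 = -60$)
$F = 16$
$X = -32$ ($X = \left(-1 - 1\right) 16 = \left(-2\right) 16 = -32$)
$n{\left(s \right)} = \sqrt{2} \sqrt{s}$ ($n{\left(s \right)} = \sqrt{2 s} = \sqrt{2} \sqrt{s}$)
$T{\left(K \right)} = 2 K + 16 i$ ($T{\left(K \right)} = 2 \left(K + \sqrt{2} \sqrt{-32}\right) = 2 \left(K + \sqrt{2} \cdot 4 i \sqrt{2}\right) = 2 \left(K + 8 i\right) = 2 K + 16 i$)
$j + 119 T{\left(4 \right)} = -60 + 119 \left(2 \cdot 4 + 16 i\right) = -60 + 119 \left(8 + 16 i\right) = -60 + \left(952 + 1904 i\right) = 892 + 1904 i$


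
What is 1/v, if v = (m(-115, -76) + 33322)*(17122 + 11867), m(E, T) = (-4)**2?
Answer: 1/966435282 ≈ 1.0347e-9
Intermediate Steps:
m(E, T) = 16
v = 966435282 (v = (16 + 33322)*(17122 + 11867) = 33338*28989 = 966435282)
1/v = 1/966435282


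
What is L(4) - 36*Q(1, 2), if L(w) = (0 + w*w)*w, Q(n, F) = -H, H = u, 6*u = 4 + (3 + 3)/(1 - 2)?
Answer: 52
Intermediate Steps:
u = -⅓ (u = (4 + (3 + 3)/(1 - 2))/6 = (4 + 6/(-1))/6 = (4 + 6*(-1))/6 = (4 - 6)/6 = (⅙)*(-2) = -⅓ ≈ -0.33333)
H = -⅓ ≈ -0.33333
Q(n, F) = ⅓ (Q(n, F) = -1*(-⅓) = ⅓)
L(w) = w³ (L(w) = (0 + w²)*w = w²*w = w³)
L(4) - 36*Q(1, 2) = 4³ - 36*⅓ = 64 - 12 = 52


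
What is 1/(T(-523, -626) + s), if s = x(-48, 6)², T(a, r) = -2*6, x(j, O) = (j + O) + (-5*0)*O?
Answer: 1/1752 ≈ 0.00057078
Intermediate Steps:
x(j, O) = O + j (x(j, O) = (O + j) + 0*O = (O + j) + 0 = O + j)
T(a, r) = -12
s = 1764 (s = (6 - 48)² = (-42)² = 1764)
1/(T(-523, -626) + s) = 1/(-12 + 1764) = 1/1752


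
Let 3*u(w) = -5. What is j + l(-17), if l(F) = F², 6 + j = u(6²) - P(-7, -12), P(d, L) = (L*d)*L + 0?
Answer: 3868/3 ≈ 1289.3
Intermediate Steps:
u(w) = -5/3 (u(w) = (⅓)*(-5) = -5/3)
P(d, L) = d*L² (P(d, L) = d*L² + 0 = d*L²)
j = 3001/3 (j = -6 + (-5/3 - (-7)*(-12)²) = -6 + (-5/3 - (-7)*144) = -6 + (-5/3 - 1*(-1008)) = -6 + (-5/3 + 1008) = -6 + 3019/3 = 3001/3 ≈ 1000.3)
j + l(-17) = 3001/3 + (-17)² = 3001/3 + 289 = 3868/3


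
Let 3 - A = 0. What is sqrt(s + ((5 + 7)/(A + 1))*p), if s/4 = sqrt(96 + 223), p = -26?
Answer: sqrt(-78 + 4*sqrt(319)) ≈ 2.5608*I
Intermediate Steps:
A = 3 (A = 3 - 1*0 = 3 + 0 = 3)
s = 4*sqrt(319) (s = 4*sqrt(96 + 223) = 4*sqrt(319) ≈ 71.442)
sqrt(s + ((5 + 7)/(A + 1))*p) = sqrt(4*sqrt(319) + ((5 + 7)/(3 + 1))*(-26)) = sqrt(4*sqrt(319) + (12/4)*(-26)) = sqrt(4*sqrt(319) + (12*(1/4))*(-26)) = sqrt(4*sqrt(319) + 3*(-26)) = sqrt(4*sqrt(319) - 78) = sqrt(-78 + 4*sqrt(319))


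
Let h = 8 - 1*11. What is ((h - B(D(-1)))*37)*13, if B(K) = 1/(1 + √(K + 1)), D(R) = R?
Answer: -1924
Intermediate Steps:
B(K) = 1/(1 + √(1 + K))
h = -3 (h = 8 - 11 = -3)
((h - B(D(-1)))*37)*13 = ((-3 - 1/(1 + √(1 - 1)))*37)*13 = ((-3 - 1/(1 + √0))*37)*13 = ((-3 - 1/(1 + 0))*37)*13 = ((-3 - 1/1)*37)*13 = ((-3 - 1*1)*37)*13 = ((-3 - 1)*37)*13 = -4*37*13 = -148*13 = -1924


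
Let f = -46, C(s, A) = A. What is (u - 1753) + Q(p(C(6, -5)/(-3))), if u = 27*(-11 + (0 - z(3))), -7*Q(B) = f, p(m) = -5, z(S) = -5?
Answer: -13359/7 ≈ -1908.4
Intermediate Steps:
Q(B) = 46/7 (Q(B) = -1/7*(-46) = 46/7)
u = -162 (u = 27*(-11 + (0 - 1*(-5))) = 27*(-11 + (0 + 5)) = 27*(-11 + 5) = 27*(-6) = -162)
(u - 1753) + Q(p(C(6, -5)/(-3))) = (-162 - 1753) + 46/7 = -1915 + 46/7 = -13359/7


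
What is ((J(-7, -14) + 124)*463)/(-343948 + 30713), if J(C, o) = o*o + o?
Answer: -141678/313235 ≈ -0.45231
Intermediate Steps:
J(C, o) = o + o**2 (J(C, o) = o**2 + o = o + o**2)
((J(-7, -14) + 124)*463)/(-343948 + 30713) = ((-14*(1 - 14) + 124)*463)/(-343948 + 30713) = ((-14*(-13) + 124)*463)/(-313235) = ((182 + 124)*463)*(-1/313235) = (306*463)*(-1/313235) = 141678*(-1/313235) = -141678/313235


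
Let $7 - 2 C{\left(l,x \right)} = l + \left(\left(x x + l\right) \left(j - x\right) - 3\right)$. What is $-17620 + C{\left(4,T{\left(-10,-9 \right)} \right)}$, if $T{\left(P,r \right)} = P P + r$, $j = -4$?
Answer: $\frac{751841}{2} \approx 3.7592 \cdot 10^{5}$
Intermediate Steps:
$T{\left(P,r \right)} = r + P^{2}$ ($T{\left(P,r \right)} = P^{2} + r = r + P^{2}$)
$C{\left(l,x \right)} = 5 - \frac{l}{2} - \frac{\left(-4 - x\right) \left(l + x^{2}\right)}{2}$ ($C{\left(l,x \right)} = \frac{7}{2} - \frac{l + \left(\left(x x + l\right) \left(-4 - x\right) - 3\right)}{2} = \frac{7}{2} - \frac{l + \left(\left(x^{2} + l\right) \left(-4 - x\right) - 3\right)}{2} = \frac{7}{2} - \frac{l + \left(\left(l + x^{2}\right) \left(-4 - x\right) - 3\right)}{2} = \frac{7}{2} - \frac{l + \left(\left(-4 - x\right) \left(l + x^{2}\right) - 3\right)}{2} = \frac{7}{2} - \frac{l + \left(-3 + \left(-4 - x\right) \left(l + x^{2}\right)\right)}{2} = \frac{7}{2} - \frac{-3 + l + \left(-4 - x\right) \left(l + x^{2}\right)}{2} = \frac{7}{2} - \left(- \frac{3}{2} + \frac{l}{2} + \frac{\left(-4 - x\right) \left(l + x^{2}\right)}{2}\right) = 5 - \frac{l}{2} - \frac{\left(-4 - x\right) \left(l + x^{2}\right)}{2}$)
$-17620 + C{\left(4,T{\left(-10,-9 \right)} \right)} = -17620 + \left(5 + \frac{\left(-9 + \left(-10\right)^{2}\right)^{3}}{2} + 2 \left(-9 + \left(-10\right)^{2}\right)^{2} + \frac{3}{2} \cdot 4 + \frac{1}{2} \cdot 4 \left(-9 + \left(-10\right)^{2}\right)\right) = -17620 + \left(5 + \frac{\left(-9 + 100\right)^{3}}{2} + 2 \left(-9 + 100\right)^{2} + 6 + \frac{1}{2} \cdot 4 \left(-9 + 100\right)\right) = -17620 + \left(5 + \frac{91^{3}}{2} + 2 \cdot 91^{2} + 6 + \frac{1}{2} \cdot 4 \cdot 91\right) = -17620 + \left(5 + \frac{1}{2} \cdot 753571 + 2 \cdot 8281 + 6 + 182\right) = -17620 + \left(5 + \frac{753571}{2} + 16562 + 6 + 182\right) = -17620 + \frac{787081}{2} = \frac{751841}{2}$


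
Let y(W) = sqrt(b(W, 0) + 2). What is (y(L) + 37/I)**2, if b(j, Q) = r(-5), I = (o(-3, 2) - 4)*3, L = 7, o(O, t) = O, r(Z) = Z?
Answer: 46/441 - 74*I*sqrt(3)/21 ≈ 0.10431 - 6.1034*I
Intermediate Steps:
I = -21 (I = (-3 - 4)*3 = -7*3 = -21)
b(j, Q) = -5
y(W) = I*sqrt(3) (y(W) = sqrt(-5 + 2) = sqrt(-3) = I*sqrt(3))
(y(L) + 37/I)**2 = (I*sqrt(3) + 37/(-21))**2 = (I*sqrt(3) + 37*(-1/21))**2 = (I*sqrt(3) - 37/21)**2 = (-37/21 + I*sqrt(3))**2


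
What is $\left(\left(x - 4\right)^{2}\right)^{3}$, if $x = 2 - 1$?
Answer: $729$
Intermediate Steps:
$x = 1$ ($x = 2 - 1 = 1$)
$\left(\left(x - 4\right)^{2}\right)^{3} = \left(\left(1 - 4\right)^{2}\right)^{3} = \left(\left(-3\right)^{2}\right)^{3} = 9^{3} = 729$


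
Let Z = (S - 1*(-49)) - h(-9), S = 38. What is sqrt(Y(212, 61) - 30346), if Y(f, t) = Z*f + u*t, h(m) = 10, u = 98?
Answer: 2*I*sqrt(2011) ≈ 89.688*I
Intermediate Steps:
Z = 77 (Z = (38 - 1*(-49)) - 1*10 = (38 + 49) - 10 = 87 - 10 = 77)
Y(f, t) = 77*f + 98*t
sqrt(Y(212, 61) - 30346) = sqrt((77*212 + 98*61) - 30346) = sqrt((16324 + 5978) - 30346) = sqrt(22302 - 30346) = sqrt(-8044) = 2*I*sqrt(2011)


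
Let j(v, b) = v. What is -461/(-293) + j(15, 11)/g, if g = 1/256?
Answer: 1125581/293 ≈ 3841.6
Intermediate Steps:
g = 1/256 ≈ 0.0039063
-461/(-293) + j(15, 11)/g = -461/(-293) + 15/(1/256) = -461*(-1/293) + 15*256 = 461/293 + 3840 = 1125581/293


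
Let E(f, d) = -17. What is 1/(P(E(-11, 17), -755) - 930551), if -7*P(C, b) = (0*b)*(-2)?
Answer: -1/930551 ≈ -1.0746e-6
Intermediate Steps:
P(C, b) = 0 (P(C, b) = -0*b*(-2)/7 = -0*(-2) = -⅐*0 = 0)
1/(P(E(-11, 17), -755) - 930551) = 1/(0 - 930551) = 1/(-930551) = -1/930551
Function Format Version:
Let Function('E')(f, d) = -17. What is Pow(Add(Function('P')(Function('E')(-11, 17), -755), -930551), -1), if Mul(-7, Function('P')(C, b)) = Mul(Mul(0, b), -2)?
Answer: Rational(-1, 930551) ≈ -1.0746e-6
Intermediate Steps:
Function('P')(C, b) = 0 (Function('P')(C, b) = Mul(Rational(-1, 7), Mul(Mul(0, b), -2)) = Mul(Rational(-1, 7), Mul(0, -2)) = Mul(Rational(-1, 7), 0) = 0)
Pow(Add(Function('P')(Function('E')(-11, 17), -755), -930551), -1) = Pow(Add(0, -930551), -1) = Pow(-930551, -1) = Rational(-1, 930551)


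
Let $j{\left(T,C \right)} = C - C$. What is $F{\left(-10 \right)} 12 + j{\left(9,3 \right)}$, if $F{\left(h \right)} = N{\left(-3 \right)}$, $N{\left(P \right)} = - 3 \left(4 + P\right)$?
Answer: $-36$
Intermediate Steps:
$N{\left(P \right)} = -12 - 3 P$
$j{\left(T,C \right)} = 0$
$F{\left(h \right)} = -3$ ($F{\left(h \right)} = -12 - -9 = -12 + 9 = -3$)
$F{\left(-10 \right)} 12 + j{\left(9,3 \right)} = \left(-3\right) 12 + 0 = -36 + 0 = -36$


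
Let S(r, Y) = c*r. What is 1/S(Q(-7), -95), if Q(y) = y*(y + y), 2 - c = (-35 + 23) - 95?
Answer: 1/10682 ≈ 9.3615e-5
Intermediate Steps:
c = 109 (c = 2 - ((-35 + 23) - 95) = 2 - (-12 - 95) = 2 - 1*(-107) = 2 + 107 = 109)
Q(y) = 2*y**2 (Q(y) = y*(2*y) = 2*y**2)
S(r, Y) = 109*r
1/S(Q(-7), -95) = 1/(109*(2*(-7)**2)) = 1/(109*(2*49)) = 1/(109*98) = 1/10682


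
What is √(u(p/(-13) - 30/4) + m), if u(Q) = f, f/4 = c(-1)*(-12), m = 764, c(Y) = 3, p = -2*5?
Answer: 2*√155 ≈ 24.900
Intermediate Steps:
p = -10
f = -144 (f = 4*(3*(-12)) = 4*(-36) = -144)
u(Q) = -144
√(u(p/(-13) - 30/4) + m) = √(-144 + 764) = √620 = 2*√155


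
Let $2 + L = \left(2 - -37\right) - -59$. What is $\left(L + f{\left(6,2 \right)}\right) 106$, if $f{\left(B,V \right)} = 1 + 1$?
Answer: $10388$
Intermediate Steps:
$f{\left(B,V \right)} = 2$
$L = 96$ ($L = -2 + \left(\left(2 - -37\right) - -59\right) = -2 + \left(\left(2 + 37\right) + 59\right) = -2 + \left(39 + 59\right) = -2 + 98 = 96$)
$\left(L + f{\left(6,2 \right)}\right) 106 = \left(96 + 2\right) 106 = 98 \cdot 106 = 10388$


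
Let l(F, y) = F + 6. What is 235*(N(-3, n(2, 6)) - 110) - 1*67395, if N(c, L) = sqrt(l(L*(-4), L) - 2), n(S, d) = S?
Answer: -93245 + 470*I ≈ -93245.0 + 470.0*I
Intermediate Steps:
l(F, y) = 6 + F
N(c, L) = sqrt(4 - 4*L) (N(c, L) = sqrt((6 + L*(-4)) - 2) = sqrt((6 - 4*L) - 2) = sqrt(4 - 4*L))
235*(N(-3, n(2, 6)) - 110) - 1*67395 = 235*(2*sqrt(1 - 1*2) - 110) - 1*67395 = 235*(2*sqrt(1 - 2) - 110) - 67395 = 235*(2*sqrt(-1) - 110) - 67395 = 235*(2*I - 110) - 67395 = 235*(-110 + 2*I) - 67395 = (-25850 + 470*I) - 67395 = -93245 + 470*I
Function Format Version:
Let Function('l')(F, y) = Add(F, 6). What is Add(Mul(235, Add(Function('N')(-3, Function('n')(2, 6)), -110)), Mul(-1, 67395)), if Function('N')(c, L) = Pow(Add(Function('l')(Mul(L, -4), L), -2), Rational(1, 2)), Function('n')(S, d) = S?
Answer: Add(-93245, Mul(470, I)) ≈ Add(-93245., Mul(470.00, I))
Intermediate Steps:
Function('l')(F, y) = Add(6, F)
Function('N')(c, L) = Pow(Add(4, Mul(-4, L)), Rational(1, 2)) (Function('N')(c, L) = Pow(Add(Add(6, Mul(L, -4)), -2), Rational(1, 2)) = Pow(Add(Add(6, Mul(-4, L)), -2), Rational(1, 2)) = Pow(Add(4, Mul(-4, L)), Rational(1, 2)))
Add(Mul(235, Add(Function('N')(-3, Function('n')(2, 6)), -110)), Mul(-1, 67395)) = Add(Mul(235, Add(Mul(2, Pow(Add(1, Mul(-1, 2)), Rational(1, 2))), -110)), Mul(-1, 67395)) = Add(Mul(235, Add(Mul(2, Pow(Add(1, -2), Rational(1, 2))), -110)), -67395) = Add(Mul(235, Add(Mul(2, Pow(-1, Rational(1, 2))), -110)), -67395) = Add(Mul(235, Add(Mul(2, I), -110)), -67395) = Add(Mul(235, Add(-110, Mul(2, I))), -67395) = Add(Add(-25850, Mul(470, I)), -67395) = Add(-93245, Mul(470, I))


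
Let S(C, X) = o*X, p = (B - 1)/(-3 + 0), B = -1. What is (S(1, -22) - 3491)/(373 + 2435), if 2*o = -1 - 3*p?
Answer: -133/108 ≈ -1.2315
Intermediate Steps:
p = ⅔ (p = (-1 - 1)/(-3 + 0) = -2/(-3) = -2*(-⅓) = ⅔ ≈ 0.66667)
o = -3/2 (o = (-1 - 3*⅔)/2 = (-1 - 2)/2 = (½)*(-3) = -3/2 ≈ -1.5000)
S(C, X) = -3*X/2
(S(1, -22) - 3491)/(373 + 2435) = (-3/2*(-22) - 3491)/(373 + 2435) = (33 - 3491)/2808 = -3458*1/2808 = -133/108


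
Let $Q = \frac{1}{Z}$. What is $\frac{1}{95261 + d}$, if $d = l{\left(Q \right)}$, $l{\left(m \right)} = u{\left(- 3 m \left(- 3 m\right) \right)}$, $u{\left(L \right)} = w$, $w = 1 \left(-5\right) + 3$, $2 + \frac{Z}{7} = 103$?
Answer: $\frac{1}{95259} \approx 1.0498 \cdot 10^{-5}$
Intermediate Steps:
$Z = 707$ ($Z = -14 + 7 \cdot 103 = -14 + 721 = 707$)
$w = -2$ ($w = -5 + 3 = -2$)
$Q = \frac{1}{707} \approx 0.0014144$
$u{\left(L \right)} = -2$
$l{\left(m \right)} = -2$
$d = -2$
$\frac{1}{95261 + d} = \frac{1}{95261 - 2} = \frac{1}{95259}$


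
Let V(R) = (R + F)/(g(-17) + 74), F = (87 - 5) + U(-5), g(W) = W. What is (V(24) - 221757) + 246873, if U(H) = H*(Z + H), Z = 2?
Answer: 1431733/57 ≈ 25118.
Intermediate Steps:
U(H) = H*(2 + H)
F = 97 (F = (87 - 5) - 5*(2 - 5) = 82 - 5*(-3) = 82 + 15 = 97)
V(R) = 97/57 + R/57 (V(R) = (R + 97)/(-17 + 74) = (97 + R)/57 = (97 + R)*(1/57) = 97/57 + R/57)
(V(24) - 221757) + 246873 = ((97/57 + (1/57)*24) - 221757) + 246873 = ((97/57 + 8/19) - 221757) + 246873 = (121/57 - 221757) + 246873 = -12640028/57 + 246873 = 1431733/57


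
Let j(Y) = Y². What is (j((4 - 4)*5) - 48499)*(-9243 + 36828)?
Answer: -1337844915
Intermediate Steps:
(j((4 - 4)*5) - 48499)*(-9243 + 36828) = (((4 - 4)*5)² - 48499)*(-9243 + 36828) = ((0*5)² - 48499)*27585 = (0² - 48499)*27585 = (0 - 48499)*27585 = -48499*27585 = -1337844915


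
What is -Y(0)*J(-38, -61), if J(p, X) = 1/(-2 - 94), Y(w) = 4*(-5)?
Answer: -5/24 ≈ -0.20833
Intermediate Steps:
Y(w) = -20
J(p, X) = -1/96 (J(p, X) = 1/(-96) = -1/96)
-Y(0)*J(-38, -61) = -(-20)*(-1)/96 = -1*5/24 = -5/24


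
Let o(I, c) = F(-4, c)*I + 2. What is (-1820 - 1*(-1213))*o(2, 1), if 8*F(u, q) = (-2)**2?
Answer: -1821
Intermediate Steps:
F(u, q) = 1/2 (F(u, q) = (1/8)*(-2)**2 = (1/8)*4 = 1/2)
o(I, c) = 2 + I/2 (o(I, c) = I/2 + 2 = 2 + I/2)
(-1820 - 1*(-1213))*o(2, 1) = (-1820 - 1*(-1213))*(2 + (1/2)*2) = (-1820 + 1213)*(2 + 1) = -607*3 = -1821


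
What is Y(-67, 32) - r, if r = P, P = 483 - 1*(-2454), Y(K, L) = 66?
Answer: -2871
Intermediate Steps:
P = 2937 (P = 483 + 2454 = 2937)
r = 2937
Y(-67, 32) - r = 66 - 1*2937 = 66 - 2937 = -2871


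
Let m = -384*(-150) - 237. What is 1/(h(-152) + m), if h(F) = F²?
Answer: 1/80467 ≈ 1.2427e-5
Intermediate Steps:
m = 57363 (m = 57600 - 237 = 57363)
1/(h(-152) + m) = 1/((-152)² + 57363) = 1/(23104 + 57363) = 1/80467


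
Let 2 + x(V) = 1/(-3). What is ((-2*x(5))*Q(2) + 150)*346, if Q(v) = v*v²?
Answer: 194452/3 ≈ 64817.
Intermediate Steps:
x(V) = -7/3 (x(V) = -2 + 1/(-3) = -2 - ⅓ = -7/3)
Q(v) = v³
((-2*x(5))*Q(2) + 150)*346 = (-2*(-7/3)*2³ + 150)*346 = ((14/3)*8 + 150)*346 = (112/3 + 150)*346 = (562/3)*346 = 194452/3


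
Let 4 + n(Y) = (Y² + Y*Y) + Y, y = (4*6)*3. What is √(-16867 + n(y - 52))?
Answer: I*√16051 ≈ 126.69*I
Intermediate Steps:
y = 72 (y = 24*3 = 72)
n(Y) = -4 + Y + 2*Y² (n(Y) = -4 + ((Y² + Y*Y) + Y) = -4 + ((Y² + Y²) + Y) = -4 + (2*Y² + Y) = -4 + (Y + 2*Y²) = -4 + Y + 2*Y²)
√(-16867 + n(y - 52)) = √(-16867 + (-4 + (72 - 52) + 2*(72 - 52)²)) = √(-16867 + (-4 + 20 + 2*20²)) = √(-16867 + (-4 + 20 + 2*400)) = √(-16867 + (-4 + 20 + 800)) = √(-16867 + 816) = √(-16051) = I*√16051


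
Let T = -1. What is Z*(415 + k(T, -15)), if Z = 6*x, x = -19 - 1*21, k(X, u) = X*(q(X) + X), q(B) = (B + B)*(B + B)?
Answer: -98880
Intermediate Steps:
q(B) = 4*B**2 (q(B) = (2*B)*(2*B) = 4*B**2)
k(X, u) = X*(X + 4*X**2) (k(X, u) = X*(4*X**2 + X) = X*(X + 4*X**2))
x = -40 (x = -19 - 21 = -40)
Z = -240 (Z = 6*(-40) = -240)
Z*(415 + k(T, -15)) = -240*(415 + (-1)**2*(1 + 4*(-1))) = -240*(415 + 1*(1 - 4)) = -240*(415 + 1*(-3)) = -240*(415 - 3) = -240*412 = -98880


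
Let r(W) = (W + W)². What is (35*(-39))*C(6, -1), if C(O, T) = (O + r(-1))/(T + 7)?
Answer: -2275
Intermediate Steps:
r(W) = 4*W² (r(W) = (2*W)² = 4*W²)
C(O, T) = (4 + O)/(7 + T) (C(O, T) = (O + 4*(-1)²)/(T + 7) = (O + 4*1)/(7 + T) = (O + 4)/(7 + T) = (4 + O)/(7 + T))
(35*(-39))*C(6, -1) = (35*(-39))*((4 + 6)/(7 - 1)) = -1365*10/6 = -455*10/2 = -1365*5/3 = -2275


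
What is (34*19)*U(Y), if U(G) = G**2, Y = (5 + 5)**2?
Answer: 6460000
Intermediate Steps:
Y = 100 (Y = 10**2 = 100)
(34*19)*U(Y) = (34*19)*100**2 = 646*10000 = 6460000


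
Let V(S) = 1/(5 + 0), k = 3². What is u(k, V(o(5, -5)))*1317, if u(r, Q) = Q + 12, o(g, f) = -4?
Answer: 80337/5 ≈ 16067.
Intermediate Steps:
k = 9
V(S) = ⅕ (V(S) = 1/5 = ⅕)
u(r, Q) = 12 + Q
u(k, V(o(5, -5)))*1317 = (12 + ⅕)*1317 = (61/5)*1317 = 80337/5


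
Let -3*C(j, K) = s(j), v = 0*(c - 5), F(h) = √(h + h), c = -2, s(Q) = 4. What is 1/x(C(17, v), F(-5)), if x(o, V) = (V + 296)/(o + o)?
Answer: -1184/131439 + 4*I*√10/131439 ≈ -0.009008 + 9.6236e-5*I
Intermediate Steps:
F(h) = √2*√h (F(h) = √(2*h) = √2*√h)
v = 0 (v = 0*(-2 - 5) = 0*(-7) = 0)
C(j, K) = -4/3 (C(j, K) = -⅓*4 = -4/3)
x(o, V) = (296 + V)/(2*o) (x(o, V) = (296 + V)/((2*o)) = (296 + V)*(1/(2*o)) = (296 + V)/(2*o))
1/x(C(17, v), F(-5)) = 1/((296 + √2*√(-5))/(2*(-4/3))) = 1/((½)*(-¾)*(296 + √2*(I*√5))) = 1/((½)*(-¾)*(296 + I*√10)) = 1/(-111 - 3*I*√10/8)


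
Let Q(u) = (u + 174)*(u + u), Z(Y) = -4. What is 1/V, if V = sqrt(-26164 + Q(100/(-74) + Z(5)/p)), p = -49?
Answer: -1813*I*sqrt(21860511389)/43721022778 ≈ -0.0061311*I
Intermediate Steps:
Q(u) = 2*u*(174 + u) (Q(u) = (174 + u)*(2*u) = 2*u*(174 + u))
V = 2*I*sqrt(21860511389)/1813 (V = sqrt(-26164 + 2*(100/(-74) - 4/(-49))*(174 + (100/(-74) - 4/(-49)))) = sqrt(-26164 + 2*(100*(-1/74) - 4*(-1/49))*(174 + (100*(-1/74) - 4*(-1/49)))) = sqrt(-26164 + 2*(-50/37 + 4/49)*(174 + (-50/37 + 4/49))) = sqrt(-26164 + 2*(-2302/1813)*(174 - 2302/1813)) = sqrt(-26164 + 2*(-2302/1813)*(313160/1813)) = sqrt(-26164 - 1441788640/3286969) = sqrt(-87442045556/3286969) = 2*I*sqrt(21860511389)/1813 ≈ 163.1*I)
1/V = 1/(2*I*sqrt(21860511389)/1813) = -1813*I*sqrt(21860511389)/43721022778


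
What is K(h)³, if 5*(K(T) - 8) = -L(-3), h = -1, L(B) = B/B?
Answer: 59319/125 ≈ 474.55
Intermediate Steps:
L(B) = 1
K(T) = 39/5 (K(T) = 8 + (-1*1)/5 = 8 + (⅕)*(-1) = 8 - ⅕ = 39/5)
K(h)³ = (39/5)³ = 59319/125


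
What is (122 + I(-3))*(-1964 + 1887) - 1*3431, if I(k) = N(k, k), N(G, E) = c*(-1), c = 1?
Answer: -12748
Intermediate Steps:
N(G, E) = -1 (N(G, E) = 1*(-1) = -1)
I(k) = -1
(122 + I(-3))*(-1964 + 1887) - 1*3431 = (122 - 1)*(-1964 + 1887) - 1*3431 = 121*(-77) - 3431 = -9317 - 3431 = -12748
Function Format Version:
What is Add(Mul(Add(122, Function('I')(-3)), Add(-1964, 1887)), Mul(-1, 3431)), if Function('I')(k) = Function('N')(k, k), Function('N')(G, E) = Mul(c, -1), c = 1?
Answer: -12748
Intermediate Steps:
Function('N')(G, E) = -1 (Function('N')(G, E) = Mul(1, -1) = -1)
Function('I')(k) = -1
Add(Mul(Add(122, Function('I')(-3)), Add(-1964, 1887)), Mul(-1, 3431)) = Add(Mul(Add(122, -1), Add(-1964, 1887)), Mul(-1, 3431)) = Add(Mul(121, -77), -3431) = Add(-9317, -3431) = -12748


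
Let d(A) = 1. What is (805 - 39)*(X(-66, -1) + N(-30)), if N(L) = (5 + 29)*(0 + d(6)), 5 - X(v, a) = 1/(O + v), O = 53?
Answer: 389128/13 ≈ 29933.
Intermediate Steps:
X(v, a) = 5 - 1/(53 + v)
N(L) = 34 (N(L) = (5 + 29)*(0 + 1) = 34*1 = 34)
(805 - 39)*(X(-66, -1) + N(-30)) = (805 - 39)*((264 + 5*(-66))/(53 - 66) + 34) = 766*((264 - 330)/(-13) + 34) = 766*(-1/13*(-66) + 34) = 766*(66/13 + 34) = 766*(508/13) = 389128/13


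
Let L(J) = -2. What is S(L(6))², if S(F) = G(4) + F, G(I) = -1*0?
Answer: 4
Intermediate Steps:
G(I) = 0
S(F) = F (S(F) = 0 + F = F)
S(L(6))² = (-2)² = 4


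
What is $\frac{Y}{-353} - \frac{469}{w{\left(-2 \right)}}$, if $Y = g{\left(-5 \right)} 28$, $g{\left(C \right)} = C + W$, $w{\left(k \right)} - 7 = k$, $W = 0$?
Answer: $- \frac{164857}{1765} \approx -93.403$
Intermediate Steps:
$w{\left(k \right)} = 7 + k$
$g{\left(C \right)} = C$ ($g{\left(C \right)} = C + 0 = C$)
$Y = -140$ ($Y = \left(-5\right) 28 = -140$)
$\frac{Y}{-353} - \frac{469}{w{\left(-2 \right)}} = - \frac{140}{-353} - \frac{469}{7 - 2} = \left(-140\right) \left(- \frac{1}{353}\right) - \frac{469}{5} = \frac{140}{353} - \frac{469}{5} = - \frac{164857}{1765}$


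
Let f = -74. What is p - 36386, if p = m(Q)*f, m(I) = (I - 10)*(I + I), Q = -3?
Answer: -42158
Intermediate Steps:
m(I) = 2*I*(-10 + I) (m(I) = (-10 + I)*(2*I) = 2*I*(-10 + I))
p = -5772 (p = (2*(-3)*(-10 - 3))*(-74) = (2*(-3)*(-13))*(-74) = 78*(-74) = -5772)
p - 36386 = -5772 - 36386 = -42158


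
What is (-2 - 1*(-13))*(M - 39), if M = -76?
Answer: -1265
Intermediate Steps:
(-2 - 1*(-13))*(M - 39) = (-2 - 1*(-13))*(-76 - 39) = (-2 + 13)*(-115) = 11*(-115) = -1265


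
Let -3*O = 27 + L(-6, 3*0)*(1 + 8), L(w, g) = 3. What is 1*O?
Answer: -18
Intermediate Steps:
O = -18 (O = -(27 + 3*(1 + 8))/3 = -(27 + 3*9)/3 = -(27 + 27)/3 = -1/3*54 = -18)
1*O = 1*(-18) = -18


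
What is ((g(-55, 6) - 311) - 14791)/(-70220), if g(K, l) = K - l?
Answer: 15163/70220 ≈ 0.21594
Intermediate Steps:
((g(-55, 6) - 311) - 14791)/(-70220) = (((-55 - 1*6) - 311) - 14791)/(-70220) = (((-55 - 6) - 311) - 14791)*(-1/70220) = ((-61 - 311) - 14791)*(-1/70220) = (-372 - 14791)*(-1/70220) = -15163*(-1/70220) = 15163/70220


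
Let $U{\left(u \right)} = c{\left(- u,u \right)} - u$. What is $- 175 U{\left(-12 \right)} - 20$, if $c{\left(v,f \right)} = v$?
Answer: $-4220$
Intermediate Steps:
$U{\left(u \right)} = - 2 u$ ($U{\left(u \right)} = - u - u = - 2 u$)
$- 175 U{\left(-12 \right)} - 20 = - 175 \left(\left(-2\right) \left(-12\right)\right) - 20 = \left(-175\right) 24 - 20 = -4200 - 20 = -4220$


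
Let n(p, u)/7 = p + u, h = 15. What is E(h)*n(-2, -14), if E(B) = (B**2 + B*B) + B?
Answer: -52080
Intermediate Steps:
E(B) = B + 2*B**2 (E(B) = (B**2 + B**2) + B = 2*B**2 + B = B + 2*B**2)
n(p, u) = 7*p + 7*u (n(p, u) = 7*(p + u) = 7*p + 7*u)
E(h)*n(-2, -14) = (15*(1 + 2*15))*(7*(-2) + 7*(-14)) = (15*(1 + 30))*(-14 - 98) = (15*31)*(-112) = 465*(-112) = -52080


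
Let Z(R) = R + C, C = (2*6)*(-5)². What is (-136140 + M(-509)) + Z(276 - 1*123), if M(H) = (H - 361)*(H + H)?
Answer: 749973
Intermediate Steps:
M(H) = 2*H*(-361 + H) (M(H) = (-361 + H)*(2*H) = 2*H*(-361 + H))
C = 300 (C = 12*25 = 300)
Z(R) = 300 + R (Z(R) = R + 300 = 300 + R)
(-136140 + M(-509)) + Z(276 - 1*123) = (-136140 + 2*(-509)*(-361 - 509)) + (300 + (276 - 1*123)) = (-136140 + 2*(-509)*(-870)) + (300 + (276 - 123)) = (-136140 + 885660) + (300 + 153) = 749520 + 453 = 749973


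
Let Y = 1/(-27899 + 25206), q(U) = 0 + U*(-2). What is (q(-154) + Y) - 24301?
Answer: -64613150/2693 ≈ -23993.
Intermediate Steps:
q(U) = -2*U (q(U) = 0 - 2*U = -2*U)
Y = -1/2693 (Y = 1/(-2693) = -1/2693 ≈ -0.00037133)
(q(-154) + Y) - 24301 = (-2*(-154) - 1/2693) - 24301 = (308 - 1/2693) - 24301 = 829443/2693 - 24301 = -64613150/2693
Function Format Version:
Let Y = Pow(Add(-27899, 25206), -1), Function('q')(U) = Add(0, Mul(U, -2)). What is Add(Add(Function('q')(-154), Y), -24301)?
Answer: Rational(-64613150, 2693) ≈ -23993.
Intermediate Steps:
Function('q')(U) = Mul(-2, U) (Function('q')(U) = Add(0, Mul(-2, U)) = Mul(-2, U))
Y = Rational(-1, 2693) (Y = Pow(-2693, -1) = Rational(-1, 2693) ≈ -0.00037133)
Add(Add(Function('q')(-154), Y), -24301) = Add(Add(Mul(-2, -154), Rational(-1, 2693)), -24301) = Add(Add(308, Rational(-1, 2693)), -24301) = Add(Rational(829443, 2693), -24301) = Rational(-64613150, 2693)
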